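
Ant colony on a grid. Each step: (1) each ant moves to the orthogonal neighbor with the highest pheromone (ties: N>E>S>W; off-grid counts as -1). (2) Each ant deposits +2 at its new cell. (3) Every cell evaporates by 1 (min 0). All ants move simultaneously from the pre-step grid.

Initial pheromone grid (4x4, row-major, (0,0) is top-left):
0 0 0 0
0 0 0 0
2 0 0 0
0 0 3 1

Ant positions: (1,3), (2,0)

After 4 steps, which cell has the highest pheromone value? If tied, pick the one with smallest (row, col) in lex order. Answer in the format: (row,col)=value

Step 1: ant0:(1,3)->N->(0,3) | ant1:(2,0)->N->(1,0)
  grid max=2 at (3,2)
Step 2: ant0:(0,3)->S->(1,3) | ant1:(1,0)->S->(2,0)
  grid max=2 at (2,0)
Step 3: ant0:(1,3)->N->(0,3) | ant1:(2,0)->N->(1,0)
  grid max=1 at (0,3)
Step 4: ant0:(0,3)->S->(1,3) | ant1:(1,0)->S->(2,0)
  grid max=2 at (2,0)
Final grid:
  0 0 0 0
  0 0 0 1
  2 0 0 0
  0 0 0 0
Max pheromone 2 at (2,0)

Answer: (2,0)=2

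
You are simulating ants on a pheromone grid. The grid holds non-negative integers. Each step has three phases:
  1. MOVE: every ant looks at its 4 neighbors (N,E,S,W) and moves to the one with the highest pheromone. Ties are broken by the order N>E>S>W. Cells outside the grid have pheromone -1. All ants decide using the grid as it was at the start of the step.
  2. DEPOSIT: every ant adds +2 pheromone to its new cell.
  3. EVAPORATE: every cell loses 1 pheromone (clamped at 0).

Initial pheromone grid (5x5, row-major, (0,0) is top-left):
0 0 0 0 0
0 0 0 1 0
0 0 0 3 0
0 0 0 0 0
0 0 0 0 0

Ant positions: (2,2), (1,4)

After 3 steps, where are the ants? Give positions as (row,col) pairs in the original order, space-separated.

Step 1: ant0:(2,2)->E->(2,3) | ant1:(1,4)->W->(1,3)
  grid max=4 at (2,3)
Step 2: ant0:(2,3)->N->(1,3) | ant1:(1,3)->S->(2,3)
  grid max=5 at (2,3)
Step 3: ant0:(1,3)->S->(2,3) | ant1:(2,3)->N->(1,3)
  grid max=6 at (2,3)

(2,3) (1,3)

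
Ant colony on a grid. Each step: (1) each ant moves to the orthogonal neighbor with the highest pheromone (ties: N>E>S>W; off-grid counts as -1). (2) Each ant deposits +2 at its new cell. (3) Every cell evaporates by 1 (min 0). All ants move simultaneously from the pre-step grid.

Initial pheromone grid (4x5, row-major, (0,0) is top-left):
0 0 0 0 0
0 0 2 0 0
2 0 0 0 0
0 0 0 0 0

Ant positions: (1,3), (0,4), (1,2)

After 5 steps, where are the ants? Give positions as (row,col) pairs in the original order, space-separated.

Step 1: ant0:(1,3)->W->(1,2) | ant1:(0,4)->S->(1,4) | ant2:(1,2)->N->(0,2)
  grid max=3 at (1,2)
Step 2: ant0:(1,2)->N->(0,2) | ant1:(1,4)->N->(0,4) | ant2:(0,2)->S->(1,2)
  grid max=4 at (1,2)
Step 3: ant0:(0,2)->S->(1,2) | ant1:(0,4)->S->(1,4) | ant2:(1,2)->N->(0,2)
  grid max=5 at (1,2)
Step 4: ant0:(1,2)->N->(0,2) | ant1:(1,4)->N->(0,4) | ant2:(0,2)->S->(1,2)
  grid max=6 at (1,2)
Step 5: ant0:(0,2)->S->(1,2) | ant1:(0,4)->S->(1,4) | ant2:(1,2)->N->(0,2)
  grid max=7 at (1,2)

(1,2) (1,4) (0,2)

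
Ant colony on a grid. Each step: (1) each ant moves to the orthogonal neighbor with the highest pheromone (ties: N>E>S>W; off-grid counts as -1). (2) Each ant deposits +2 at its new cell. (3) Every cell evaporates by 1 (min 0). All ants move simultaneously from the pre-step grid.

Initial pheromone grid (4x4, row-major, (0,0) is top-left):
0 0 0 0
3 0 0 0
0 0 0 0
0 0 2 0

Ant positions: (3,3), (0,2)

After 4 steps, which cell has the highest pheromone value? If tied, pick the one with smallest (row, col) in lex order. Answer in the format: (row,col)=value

Step 1: ant0:(3,3)->W->(3,2) | ant1:(0,2)->E->(0,3)
  grid max=3 at (3,2)
Step 2: ant0:(3,2)->N->(2,2) | ant1:(0,3)->S->(1,3)
  grid max=2 at (3,2)
Step 3: ant0:(2,2)->S->(3,2) | ant1:(1,3)->N->(0,3)
  grid max=3 at (3,2)
Step 4: ant0:(3,2)->N->(2,2) | ant1:(0,3)->S->(1,3)
  grid max=2 at (3,2)
Final grid:
  0 0 0 0
  0 0 0 1
  0 0 1 0
  0 0 2 0
Max pheromone 2 at (3,2)

Answer: (3,2)=2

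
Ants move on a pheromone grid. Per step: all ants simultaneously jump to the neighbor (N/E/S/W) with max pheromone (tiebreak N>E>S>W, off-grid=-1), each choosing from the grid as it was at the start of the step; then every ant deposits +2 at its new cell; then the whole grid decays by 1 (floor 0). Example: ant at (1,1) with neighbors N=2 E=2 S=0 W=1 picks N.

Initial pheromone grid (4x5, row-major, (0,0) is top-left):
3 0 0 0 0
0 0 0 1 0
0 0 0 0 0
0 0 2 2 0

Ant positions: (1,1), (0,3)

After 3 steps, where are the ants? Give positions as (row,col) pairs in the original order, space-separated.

Step 1: ant0:(1,1)->N->(0,1) | ant1:(0,3)->S->(1,3)
  grid max=2 at (0,0)
Step 2: ant0:(0,1)->W->(0,0) | ant1:(1,3)->N->(0,3)
  grid max=3 at (0,0)
Step 3: ant0:(0,0)->E->(0,1) | ant1:(0,3)->S->(1,3)
  grid max=2 at (0,0)

(0,1) (1,3)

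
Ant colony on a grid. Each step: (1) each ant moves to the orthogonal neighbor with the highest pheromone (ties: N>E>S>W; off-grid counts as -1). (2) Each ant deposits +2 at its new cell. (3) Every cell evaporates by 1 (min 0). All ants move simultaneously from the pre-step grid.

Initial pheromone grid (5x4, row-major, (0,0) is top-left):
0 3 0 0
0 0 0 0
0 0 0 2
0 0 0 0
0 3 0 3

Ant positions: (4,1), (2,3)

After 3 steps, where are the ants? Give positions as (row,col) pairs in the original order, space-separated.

Step 1: ant0:(4,1)->N->(3,1) | ant1:(2,3)->N->(1,3)
  grid max=2 at (0,1)
Step 2: ant0:(3,1)->S->(4,1) | ant1:(1,3)->S->(2,3)
  grid max=3 at (4,1)
Step 3: ant0:(4,1)->N->(3,1) | ant1:(2,3)->N->(1,3)
  grid max=2 at (4,1)

(3,1) (1,3)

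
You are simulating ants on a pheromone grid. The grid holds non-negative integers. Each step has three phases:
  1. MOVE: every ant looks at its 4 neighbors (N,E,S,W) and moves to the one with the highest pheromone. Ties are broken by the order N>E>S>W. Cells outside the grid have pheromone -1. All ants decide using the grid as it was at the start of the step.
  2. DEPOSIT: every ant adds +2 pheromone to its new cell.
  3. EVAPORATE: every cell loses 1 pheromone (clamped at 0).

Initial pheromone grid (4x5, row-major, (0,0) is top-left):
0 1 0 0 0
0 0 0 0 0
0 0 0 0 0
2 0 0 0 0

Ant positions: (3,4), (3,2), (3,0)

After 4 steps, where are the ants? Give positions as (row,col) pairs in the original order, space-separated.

Step 1: ant0:(3,4)->N->(2,4) | ant1:(3,2)->N->(2,2) | ant2:(3,0)->N->(2,0)
  grid max=1 at (2,0)
Step 2: ant0:(2,4)->N->(1,4) | ant1:(2,2)->N->(1,2) | ant2:(2,0)->S->(3,0)
  grid max=2 at (3,0)
Step 3: ant0:(1,4)->N->(0,4) | ant1:(1,2)->N->(0,2) | ant2:(3,0)->N->(2,0)
  grid max=1 at (0,2)
Step 4: ant0:(0,4)->S->(1,4) | ant1:(0,2)->E->(0,3) | ant2:(2,0)->S->(3,0)
  grid max=2 at (3,0)

(1,4) (0,3) (3,0)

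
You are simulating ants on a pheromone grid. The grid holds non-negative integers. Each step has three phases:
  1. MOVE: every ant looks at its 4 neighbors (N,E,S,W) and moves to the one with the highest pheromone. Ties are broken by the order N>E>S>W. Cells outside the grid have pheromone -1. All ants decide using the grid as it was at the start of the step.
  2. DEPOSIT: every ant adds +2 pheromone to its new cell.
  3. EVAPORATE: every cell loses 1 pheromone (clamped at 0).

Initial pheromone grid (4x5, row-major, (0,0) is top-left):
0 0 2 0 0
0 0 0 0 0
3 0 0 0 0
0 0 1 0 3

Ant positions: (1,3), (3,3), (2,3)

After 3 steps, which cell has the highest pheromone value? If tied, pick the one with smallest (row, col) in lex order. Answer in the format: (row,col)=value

Step 1: ant0:(1,3)->N->(0,3) | ant1:(3,3)->E->(3,4) | ant2:(2,3)->N->(1,3)
  grid max=4 at (3,4)
Step 2: ant0:(0,3)->S->(1,3) | ant1:(3,4)->N->(2,4) | ant2:(1,3)->N->(0,3)
  grid max=3 at (3,4)
Step 3: ant0:(1,3)->N->(0,3) | ant1:(2,4)->S->(3,4) | ant2:(0,3)->S->(1,3)
  grid max=4 at (3,4)
Final grid:
  0 0 0 3 0
  0 0 0 3 0
  0 0 0 0 0
  0 0 0 0 4
Max pheromone 4 at (3,4)

Answer: (3,4)=4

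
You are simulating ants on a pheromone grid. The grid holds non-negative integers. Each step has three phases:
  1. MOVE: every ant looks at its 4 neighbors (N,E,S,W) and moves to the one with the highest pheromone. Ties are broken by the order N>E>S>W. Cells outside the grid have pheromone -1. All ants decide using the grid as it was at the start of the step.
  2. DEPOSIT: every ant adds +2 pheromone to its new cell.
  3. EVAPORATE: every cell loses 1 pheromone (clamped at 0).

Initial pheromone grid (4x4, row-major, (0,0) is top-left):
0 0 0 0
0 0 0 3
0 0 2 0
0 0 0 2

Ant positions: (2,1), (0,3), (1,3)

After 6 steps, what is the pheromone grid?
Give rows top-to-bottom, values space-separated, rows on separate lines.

After step 1: ants at (2,2),(1,3),(0,3)
  0 0 0 1
  0 0 0 4
  0 0 3 0
  0 0 0 1
After step 2: ants at (1,2),(0,3),(1,3)
  0 0 0 2
  0 0 1 5
  0 0 2 0
  0 0 0 0
After step 3: ants at (1,3),(1,3),(0,3)
  0 0 0 3
  0 0 0 8
  0 0 1 0
  0 0 0 0
After step 4: ants at (0,3),(0,3),(1,3)
  0 0 0 6
  0 0 0 9
  0 0 0 0
  0 0 0 0
After step 5: ants at (1,3),(1,3),(0,3)
  0 0 0 7
  0 0 0 12
  0 0 0 0
  0 0 0 0
After step 6: ants at (0,3),(0,3),(1,3)
  0 0 0 10
  0 0 0 13
  0 0 0 0
  0 0 0 0

0 0 0 10
0 0 0 13
0 0 0 0
0 0 0 0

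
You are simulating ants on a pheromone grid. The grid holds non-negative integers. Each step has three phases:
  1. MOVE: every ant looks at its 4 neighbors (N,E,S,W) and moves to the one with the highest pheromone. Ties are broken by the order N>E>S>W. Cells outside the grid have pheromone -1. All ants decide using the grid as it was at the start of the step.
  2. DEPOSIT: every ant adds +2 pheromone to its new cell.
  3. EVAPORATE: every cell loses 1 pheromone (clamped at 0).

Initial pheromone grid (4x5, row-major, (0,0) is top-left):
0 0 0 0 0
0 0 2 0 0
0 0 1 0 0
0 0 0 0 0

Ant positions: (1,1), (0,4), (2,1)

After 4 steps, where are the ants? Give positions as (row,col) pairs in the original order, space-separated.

Step 1: ant0:(1,1)->E->(1,2) | ant1:(0,4)->S->(1,4) | ant2:(2,1)->E->(2,2)
  grid max=3 at (1,2)
Step 2: ant0:(1,2)->S->(2,2) | ant1:(1,4)->N->(0,4) | ant2:(2,2)->N->(1,2)
  grid max=4 at (1,2)
Step 3: ant0:(2,2)->N->(1,2) | ant1:(0,4)->S->(1,4) | ant2:(1,2)->S->(2,2)
  grid max=5 at (1,2)
Step 4: ant0:(1,2)->S->(2,2) | ant1:(1,4)->N->(0,4) | ant2:(2,2)->N->(1,2)
  grid max=6 at (1,2)

(2,2) (0,4) (1,2)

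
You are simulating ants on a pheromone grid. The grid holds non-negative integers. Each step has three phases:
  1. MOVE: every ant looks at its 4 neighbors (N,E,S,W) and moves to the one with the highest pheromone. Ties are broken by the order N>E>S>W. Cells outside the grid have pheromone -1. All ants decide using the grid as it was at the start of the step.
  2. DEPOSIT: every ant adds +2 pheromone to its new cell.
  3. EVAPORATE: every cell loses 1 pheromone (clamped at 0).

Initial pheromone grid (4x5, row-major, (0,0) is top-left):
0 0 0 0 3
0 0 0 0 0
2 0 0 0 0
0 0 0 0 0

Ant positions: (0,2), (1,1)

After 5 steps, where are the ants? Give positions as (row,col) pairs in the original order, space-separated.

Step 1: ant0:(0,2)->E->(0,3) | ant1:(1,1)->N->(0,1)
  grid max=2 at (0,4)
Step 2: ant0:(0,3)->E->(0,4) | ant1:(0,1)->E->(0,2)
  grid max=3 at (0,4)
Step 3: ant0:(0,4)->S->(1,4) | ant1:(0,2)->E->(0,3)
  grid max=2 at (0,4)
Step 4: ant0:(1,4)->N->(0,4) | ant1:(0,3)->E->(0,4)
  grid max=5 at (0,4)
Step 5: ant0:(0,4)->S->(1,4) | ant1:(0,4)->S->(1,4)
  grid max=4 at (0,4)

(1,4) (1,4)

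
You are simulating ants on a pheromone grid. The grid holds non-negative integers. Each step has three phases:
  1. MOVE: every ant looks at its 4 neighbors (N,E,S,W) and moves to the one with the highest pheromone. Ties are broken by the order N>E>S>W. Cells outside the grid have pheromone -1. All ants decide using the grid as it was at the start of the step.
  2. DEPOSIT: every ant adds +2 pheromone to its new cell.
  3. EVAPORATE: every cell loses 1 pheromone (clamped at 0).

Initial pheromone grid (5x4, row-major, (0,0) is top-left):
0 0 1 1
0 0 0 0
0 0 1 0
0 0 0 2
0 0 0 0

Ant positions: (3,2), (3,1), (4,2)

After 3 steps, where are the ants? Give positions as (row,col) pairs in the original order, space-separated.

Step 1: ant0:(3,2)->E->(3,3) | ant1:(3,1)->N->(2,1) | ant2:(4,2)->N->(3,2)
  grid max=3 at (3,3)
Step 2: ant0:(3,3)->W->(3,2) | ant1:(2,1)->N->(1,1) | ant2:(3,2)->E->(3,3)
  grid max=4 at (3,3)
Step 3: ant0:(3,2)->E->(3,3) | ant1:(1,1)->N->(0,1) | ant2:(3,3)->W->(3,2)
  grid max=5 at (3,3)

(3,3) (0,1) (3,2)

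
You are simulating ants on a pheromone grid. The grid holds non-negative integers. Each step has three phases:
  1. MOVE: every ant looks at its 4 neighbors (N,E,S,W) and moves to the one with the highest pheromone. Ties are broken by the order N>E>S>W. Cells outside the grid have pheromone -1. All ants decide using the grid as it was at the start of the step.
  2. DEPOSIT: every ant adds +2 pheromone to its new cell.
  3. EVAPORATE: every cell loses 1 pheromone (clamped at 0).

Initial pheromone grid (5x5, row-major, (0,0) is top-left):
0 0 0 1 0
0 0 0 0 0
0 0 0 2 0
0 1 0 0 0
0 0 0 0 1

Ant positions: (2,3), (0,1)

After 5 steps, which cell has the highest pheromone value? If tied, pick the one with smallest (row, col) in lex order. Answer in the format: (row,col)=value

Step 1: ant0:(2,3)->N->(1,3) | ant1:(0,1)->E->(0,2)
  grid max=1 at (0,2)
Step 2: ant0:(1,3)->S->(2,3) | ant1:(0,2)->E->(0,3)
  grid max=2 at (2,3)
Step 3: ant0:(2,3)->N->(1,3) | ant1:(0,3)->E->(0,4)
  grid max=1 at (0,4)
Step 4: ant0:(1,3)->S->(2,3) | ant1:(0,4)->S->(1,4)
  grid max=2 at (2,3)
Step 5: ant0:(2,3)->N->(1,3) | ant1:(1,4)->N->(0,4)
  grid max=1 at (0,4)
Final grid:
  0 0 0 0 1
  0 0 0 1 0
  0 0 0 1 0
  0 0 0 0 0
  0 0 0 0 0
Max pheromone 1 at (0,4)

Answer: (0,4)=1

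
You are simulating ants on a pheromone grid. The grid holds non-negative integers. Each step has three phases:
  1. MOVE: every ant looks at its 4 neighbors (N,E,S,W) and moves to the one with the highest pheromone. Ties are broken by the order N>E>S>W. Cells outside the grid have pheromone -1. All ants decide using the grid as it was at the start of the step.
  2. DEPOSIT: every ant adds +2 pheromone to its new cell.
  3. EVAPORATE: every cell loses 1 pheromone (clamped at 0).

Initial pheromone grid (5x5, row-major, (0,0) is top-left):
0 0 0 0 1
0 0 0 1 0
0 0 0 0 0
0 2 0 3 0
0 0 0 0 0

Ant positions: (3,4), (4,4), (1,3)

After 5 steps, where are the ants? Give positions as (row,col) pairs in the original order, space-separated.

Step 1: ant0:(3,4)->W->(3,3) | ant1:(4,4)->N->(3,4) | ant2:(1,3)->N->(0,3)
  grid max=4 at (3,3)
Step 2: ant0:(3,3)->E->(3,4) | ant1:(3,4)->W->(3,3) | ant2:(0,3)->E->(0,4)
  grid max=5 at (3,3)
Step 3: ant0:(3,4)->W->(3,3) | ant1:(3,3)->E->(3,4) | ant2:(0,4)->S->(1,4)
  grid max=6 at (3,3)
Step 4: ant0:(3,3)->E->(3,4) | ant1:(3,4)->W->(3,3) | ant2:(1,4)->N->(0,4)
  grid max=7 at (3,3)
Step 5: ant0:(3,4)->W->(3,3) | ant1:(3,3)->E->(3,4) | ant2:(0,4)->S->(1,4)
  grid max=8 at (3,3)

(3,3) (3,4) (1,4)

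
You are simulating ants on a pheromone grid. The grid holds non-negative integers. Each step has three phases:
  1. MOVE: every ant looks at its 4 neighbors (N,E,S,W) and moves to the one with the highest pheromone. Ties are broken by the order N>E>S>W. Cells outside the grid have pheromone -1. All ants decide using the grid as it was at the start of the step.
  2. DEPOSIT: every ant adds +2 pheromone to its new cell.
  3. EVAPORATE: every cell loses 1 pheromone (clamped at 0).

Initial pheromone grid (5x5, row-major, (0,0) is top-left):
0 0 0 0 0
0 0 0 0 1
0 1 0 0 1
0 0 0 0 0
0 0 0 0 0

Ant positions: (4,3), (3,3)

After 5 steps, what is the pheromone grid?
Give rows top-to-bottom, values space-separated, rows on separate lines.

After step 1: ants at (3,3),(2,3)
  0 0 0 0 0
  0 0 0 0 0
  0 0 0 1 0
  0 0 0 1 0
  0 0 0 0 0
After step 2: ants at (2,3),(3,3)
  0 0 0 0 0
  0 0 0 0 0
  0 0 0 2 0
  0 0 0 2 0
  0 0 0 0 0
After step 3: ants at (3,3),(2,3)
  0 0 0 0 0
  0 0 0 0 0
  0 0 0 3 0
  0 0 0 3 0
  0 0 0 0 0
After step 4: ants at (2,3),(3,3)
  0 0 0 0 0
  0 0 0 0 0
  0 0 0 4 0
  0 0 0 4 0
  0 0 0 0 0
After step 5: ants at (3,3),(2,3)
  0 0 0 0 0
  0 0 0 0 0
  0 0 0 5 0
  0 0 0 5 0
  0 0 0 0 0

0 0 0 0 0
0 0 0 0 0
0 0 0 5 0
0 0 0 5 0
0 0 0 0 0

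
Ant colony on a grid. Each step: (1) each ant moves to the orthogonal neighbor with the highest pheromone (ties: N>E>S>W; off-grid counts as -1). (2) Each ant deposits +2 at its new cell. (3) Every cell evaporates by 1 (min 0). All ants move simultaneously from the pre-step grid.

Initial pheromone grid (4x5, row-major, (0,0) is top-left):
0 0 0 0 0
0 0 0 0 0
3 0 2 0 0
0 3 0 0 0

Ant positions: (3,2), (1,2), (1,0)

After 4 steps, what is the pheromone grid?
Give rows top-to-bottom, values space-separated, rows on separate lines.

After step 1: ants at (3,1),(2,2),(2,0)
  0 0 0 0 0
  0 0 0 0 0
  4 0 3 0 0
  0 4 0 0 0
After step 2: ants at (2,1),(1,2),(1,0)
  0 0 0 0 0
  1 0 1 0 0
  3 1 2 0 0
  0 3 0 0 0
After step 3: ants at (3,1),(2,2),(2,0)
  0 0 0 0 0
  0 0 0 0 0
  4 0 3 0 0
  0 4 0 0 0
After step 4: ants at (2,1),(1,2),(1,0)
  0 0 0 0 0
  1 0 1 0 0
  3 1 2 0 0
  0 3 0 0 0

0 0 0 0 0
1 0 1 0 0
3 1 2 0 0
0 3 0 0 0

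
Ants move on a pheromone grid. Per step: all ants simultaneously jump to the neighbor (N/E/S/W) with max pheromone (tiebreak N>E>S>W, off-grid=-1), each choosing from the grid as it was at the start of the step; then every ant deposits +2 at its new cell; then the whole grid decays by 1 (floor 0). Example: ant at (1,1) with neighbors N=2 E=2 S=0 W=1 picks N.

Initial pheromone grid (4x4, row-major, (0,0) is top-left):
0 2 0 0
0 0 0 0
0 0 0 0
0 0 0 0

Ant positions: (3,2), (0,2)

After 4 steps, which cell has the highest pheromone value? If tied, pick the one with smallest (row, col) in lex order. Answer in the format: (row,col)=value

Step 1: ant0:(3,2)->N->(2,2) | ant1:(0,2)->W->(0,1)
  grid max=3 at (0,1)
Step 2: ant0:(2,2)->N->(1,2) | ant1:(0,1)->E->(0,2)
  grid max=2 at (0,1)
Step 3: ant0:(1,2)->N->(0,2) | ant1:(0,2)->W->(0,1)
  grid max=3 at (0,1)
Step 4: ant0:(0,2)->W->(0,1) | ant1:(0,1)->E->(0,2)
  grid max=4 at (0,1)
Final grid:
  0 4 3 0
  0 0 0 0
  0 0 0 0
  0 0 0 0
Max pheromone 4 at (0,1)

Answer: (0,1)=4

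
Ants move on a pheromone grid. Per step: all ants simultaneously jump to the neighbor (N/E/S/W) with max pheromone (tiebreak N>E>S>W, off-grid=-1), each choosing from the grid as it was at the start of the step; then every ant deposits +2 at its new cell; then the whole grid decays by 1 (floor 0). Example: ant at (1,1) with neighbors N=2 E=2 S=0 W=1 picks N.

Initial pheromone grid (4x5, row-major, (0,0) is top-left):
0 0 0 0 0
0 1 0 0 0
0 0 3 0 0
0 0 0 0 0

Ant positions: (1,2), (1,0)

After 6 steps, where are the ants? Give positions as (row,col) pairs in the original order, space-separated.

Step 1: ant0:(1,2)->S->(2,2) | ant1:(1,0)->E->(1,1)
  grid max=4 at (2,2)
Step 2: ant0:(2,2)->N->(1,2) | ant1:(1,1)->N->(0,1)
  grid max=3 at (2,2)
Step 3: ant0:(1,2)->S->(2,2) | ant1:(0,1)->S->(1,1)
  grid max=4 at (2,2)
Step 4: ant0:(2,2)->N->(1,2) | ant1:(1,1)->N->(0,1)
  grid max=3 at (2,2)
Step 5: ant0:(1,2)->S->(2,2) | ant1:(0,1)->S->(1,1)
  grid max=4 at (2,2)
Step 6: ant0:(2,2)->N->(1,2) | ant1:(1,1)->N->(0,1)
  grid max=3 at (2,2)

(1,2) (0,1)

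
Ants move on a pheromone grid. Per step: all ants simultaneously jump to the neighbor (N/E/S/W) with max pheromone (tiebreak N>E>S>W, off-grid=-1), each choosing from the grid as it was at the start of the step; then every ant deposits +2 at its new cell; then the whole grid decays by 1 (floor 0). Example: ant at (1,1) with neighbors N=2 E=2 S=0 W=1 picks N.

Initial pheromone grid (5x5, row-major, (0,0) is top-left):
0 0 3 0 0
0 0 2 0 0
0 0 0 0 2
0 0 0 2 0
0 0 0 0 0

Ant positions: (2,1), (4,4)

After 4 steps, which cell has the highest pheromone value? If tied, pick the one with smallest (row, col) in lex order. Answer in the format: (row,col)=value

Answer: (1,2)=2

Derivation:
Step 1: ant0:(2,1)->N->(1,1) | ant1:(4,4)->N->(3,4)
  grid max=2 at (0,2)
Step 2: ant0:(1,1)->E->(1,2) | ant1:(3,4)->N->(2,4)
  grid max=2 at (1,2)
Step 3: ant0:(1,2)->N->(0,2) | ant1:(2,4)->N->(1,4)
  grid max=2 at (0,2)
Step 4: ant0:(0,2)->S->(1,2) | ant1:(1,4)->S->(2,4)
  grid max=2 at (1,2)
Final grid:
  0 0 1 0 0
  0 0 2 0 0
  0 0 0 0 2
  0 0 0 0 0
  0 0 0 0 0
Max pheromone 2 at (1,2)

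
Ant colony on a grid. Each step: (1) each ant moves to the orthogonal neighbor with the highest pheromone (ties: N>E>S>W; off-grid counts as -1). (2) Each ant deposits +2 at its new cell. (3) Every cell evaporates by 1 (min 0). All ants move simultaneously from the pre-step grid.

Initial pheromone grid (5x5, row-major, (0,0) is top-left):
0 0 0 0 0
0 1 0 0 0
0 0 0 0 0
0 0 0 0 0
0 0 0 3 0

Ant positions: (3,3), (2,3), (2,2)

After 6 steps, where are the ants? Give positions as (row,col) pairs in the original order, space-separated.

Step 1: ant0:(3,3)->S->(4,3) | ant1:(2,3)->N->(1,3) | ant2:(2,2)->N->(1,2)
  grid max=4 at (4,3)
Step 2: ant0:(4,3)->N->(3,3) | ant1:(1,3)->W->(1,2) | ant2:(1,2)->E->(1,3)
  grid max=3 at (4,3)
Step 3: ant0:(3,3)->S->(4,3) | ant1:(1,2)->E->(1,3) | ant2:(1,3)->W->(1,2)
  grid max=4 at (4,3)
Step 4: ant0:(4,3)->N->(3,3) | ant1:(1,3)->W->(1,2) | ant2:(1,2)->E->(1,3)
  grid max=4 at (1,2)
Step 5: ant0:(3,3)->S->(4,3) | ant1:(1,2)->E->(1,3) | ant2:(1,3)->W->(1,2)
  grid max=5 at (1,2)
Step 6: ant0:(4,3)->N->(3,3) | ant1:(1,3)->W->(1,2) | ant2:(1,2)->E->(1,3)
  grid max=6 at (1,2)

(3,3) (1,2) (1,3)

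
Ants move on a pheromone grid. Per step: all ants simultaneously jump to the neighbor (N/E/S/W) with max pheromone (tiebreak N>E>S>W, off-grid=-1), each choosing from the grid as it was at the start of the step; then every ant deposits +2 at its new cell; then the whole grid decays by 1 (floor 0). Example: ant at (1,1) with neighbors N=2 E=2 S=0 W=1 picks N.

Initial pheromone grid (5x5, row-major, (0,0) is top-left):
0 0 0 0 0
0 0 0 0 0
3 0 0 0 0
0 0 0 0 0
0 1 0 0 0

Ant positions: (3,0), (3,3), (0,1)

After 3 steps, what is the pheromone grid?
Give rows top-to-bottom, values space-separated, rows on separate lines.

After step 1: ants at (2,0),(2,3),(0,2)
  0 0 1 0 0
  0 0 0 0 0
  4 0 0 1 0
  0 0 0 0 0
  0 0 0 0 0
After step 2: ants at (1,0),(1,3),(0,3)
  0 0 0 1 0
  1 0 0 1 0
  3 0 0 0 0
  0 0 0 0 0
  0 0 0 0 0
After step 3: ants at (2,0),(0,3),(1,3)
  0 0 0 2 0
  0 0 0 2 0
  4 0 0 0 0
  0 0 0 0 0
  0 0 0 0 0

0 0 0 2 0
0 0 0 2 0
4 0 0 0 0
0 0 0 0 0
0 0 0 0 0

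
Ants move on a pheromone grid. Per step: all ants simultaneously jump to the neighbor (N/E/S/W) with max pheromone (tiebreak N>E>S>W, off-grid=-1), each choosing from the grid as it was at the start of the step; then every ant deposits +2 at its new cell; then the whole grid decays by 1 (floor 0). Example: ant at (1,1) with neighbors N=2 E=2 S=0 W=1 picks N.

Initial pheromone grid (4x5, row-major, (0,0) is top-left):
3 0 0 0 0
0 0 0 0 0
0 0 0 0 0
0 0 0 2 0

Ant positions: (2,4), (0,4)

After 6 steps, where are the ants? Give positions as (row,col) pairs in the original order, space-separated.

Step 1: ant0:(2,4)->N->(1,4) | ant1:(0,4)->S->(1,4)
  grid max=3 at (1,4)
Step 2: ant0:(1,4)->N->(0,4) | ant1:(1,4)->N->(0,4)
  grid max=3 at (0,4)
Step 3: ant0:(0,4)->S->(1,4) | ant1:(0,4)->S->(1,4)
  grid max=5 at (1,4)
Step 4: ant0:(1,4)->N->(0,4) | ant1:(1,4)->N->(0,4)
  grid max=5 at (0,4)
Step 5: ant0:(0,4)->S->(1,4) | ant1:(0,4)->S->(1,4)
  grid max=7 at (1,4)
Step 6: ant0:(1,4)->N->(0,4) | ant1:(1,4)->N->(0,4)
  grid max=7 at (0,4)

(0,4) (0,4)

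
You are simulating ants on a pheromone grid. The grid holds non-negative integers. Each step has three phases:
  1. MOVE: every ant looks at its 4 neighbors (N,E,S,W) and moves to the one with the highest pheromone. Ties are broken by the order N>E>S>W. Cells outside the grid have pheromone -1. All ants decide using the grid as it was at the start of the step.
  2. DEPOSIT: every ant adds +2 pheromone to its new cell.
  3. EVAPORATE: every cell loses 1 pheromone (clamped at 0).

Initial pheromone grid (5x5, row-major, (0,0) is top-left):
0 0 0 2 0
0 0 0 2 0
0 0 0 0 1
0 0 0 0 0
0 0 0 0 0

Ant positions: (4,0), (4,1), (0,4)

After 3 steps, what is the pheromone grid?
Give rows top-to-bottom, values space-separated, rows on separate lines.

After step 1: ants at (3,0),(3,1),(0,3)
  0 0 0 3 0
  0 0 0 1 0
  0 0 0 0 0
  1 1 0 0 0
  0 0 0 0 0
After step 2: ants at (3,1),(3,0),(1,3)
  0 0 0 2 0
  0 0 0 2 0
  0 0 0 0 0
  2 2 0 0 0
  0 0 0 0 0
After step 3: ants at (3,0),(3,1),(0,3)
  0 0 0 3 0
  0 0 0 1 0
  0 0 0 0 0
  3 3 0 0 0
  0 0 0 0 0

0 0 0 3 0
0 0 0 1 0
0 0 0 0 0
3 3 0 0 0
0 0 0 0 0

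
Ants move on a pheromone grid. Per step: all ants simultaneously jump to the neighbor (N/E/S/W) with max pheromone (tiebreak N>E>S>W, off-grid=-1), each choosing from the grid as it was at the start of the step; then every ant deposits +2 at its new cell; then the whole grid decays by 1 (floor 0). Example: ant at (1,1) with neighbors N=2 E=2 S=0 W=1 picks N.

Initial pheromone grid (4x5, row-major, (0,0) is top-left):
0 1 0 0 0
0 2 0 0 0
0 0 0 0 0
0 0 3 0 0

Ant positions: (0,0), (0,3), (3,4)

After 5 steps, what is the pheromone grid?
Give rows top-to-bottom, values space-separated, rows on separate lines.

After step 1: ants at (0,1),(0,4),(2,4)
  0 2 0 0 1
  0 1 0 0 0
  0 0 0 0 1
  0 0 2 0 0
After step 2: ants at (1,1),(1,4),(1,4)
  0 1 0 0 0
  0 2 0 0 3
  0 0 0 0 0
  0 0 1 0 0
After step 3: ants at (0,1),(0,4),(0,4)
  0 2 0 0 3
  0 1 0 0 2
  0 0 0 0 0
  0 0 0 0 0
After step 4: ants at (1,1),(1,4),(1,4)
  0 1 0 0 2
  0 2 0 0 5
  0 0 0 0 0
  0 0 0 0 0
After step 5: ants at (0,1),(0,4),(0,4)
  0 2 0 0 5
  0 1 0 0 4
  0 0 0 0 0
  0 0 0 0 0

0 2 0 0 5
0 1 0 0 4
0 0 0 0 0
0 0 0 0 0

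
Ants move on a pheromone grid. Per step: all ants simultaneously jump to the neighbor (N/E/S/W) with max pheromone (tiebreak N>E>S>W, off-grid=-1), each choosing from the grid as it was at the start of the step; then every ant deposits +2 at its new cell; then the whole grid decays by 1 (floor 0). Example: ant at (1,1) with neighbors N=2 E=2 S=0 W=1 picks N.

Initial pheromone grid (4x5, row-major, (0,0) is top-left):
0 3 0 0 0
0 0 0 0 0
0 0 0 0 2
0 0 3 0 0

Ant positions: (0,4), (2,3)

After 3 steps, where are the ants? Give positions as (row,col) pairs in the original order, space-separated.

Step 1: ant0:(0,4)->S->(1,4) | ant1:(2,3)->E->(2,4)
  grid max=3 at (2,4)
Step 2: ant0:(1,4)->S->(2,4) | ant1:(2,4)->N->(1,4)
  grid max=4 at (2,4)
Step 3: ant0:(2,4)->N->(1,4) | ant1:(1,4)->S->(2,4)
  grid max=5 at (2,4)

(1,4) (2,4)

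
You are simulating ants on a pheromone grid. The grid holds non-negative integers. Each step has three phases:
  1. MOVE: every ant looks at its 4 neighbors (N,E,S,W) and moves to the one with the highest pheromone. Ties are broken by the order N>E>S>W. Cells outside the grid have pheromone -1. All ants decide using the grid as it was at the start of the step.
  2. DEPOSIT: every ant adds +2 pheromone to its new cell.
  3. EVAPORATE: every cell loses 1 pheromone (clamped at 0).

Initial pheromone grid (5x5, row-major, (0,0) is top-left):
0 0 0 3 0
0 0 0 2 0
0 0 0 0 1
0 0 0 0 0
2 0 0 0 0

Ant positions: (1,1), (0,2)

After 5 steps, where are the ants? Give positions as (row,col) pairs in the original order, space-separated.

Step 1: ant0:(1,1)->N->(0,1) | ant1:(0,2)->E->(0,3)
  grid max=4 at (0,3)
Step 2: ant0:(0,1)->E->(0,2) | ant1:(0,3)->S->(1,3)
  grid max=3 at (0,3)
Step 3: ant0:(0,2)->E->(0,3) | ant1:(1,3)->N->(0,3)
  grid max=6 at (0,3)
Step 4: ant0:(0,3)->S->(1,3) | ant1:(0,3)->S->(1,3)
  grid max=5 at (0,3)
Step 5: ant0:(1,3)->N->(0,3) | ant1:(1,3)->N->(0,3)
  grid max=8 at (0,3)

(0,3) (0,3)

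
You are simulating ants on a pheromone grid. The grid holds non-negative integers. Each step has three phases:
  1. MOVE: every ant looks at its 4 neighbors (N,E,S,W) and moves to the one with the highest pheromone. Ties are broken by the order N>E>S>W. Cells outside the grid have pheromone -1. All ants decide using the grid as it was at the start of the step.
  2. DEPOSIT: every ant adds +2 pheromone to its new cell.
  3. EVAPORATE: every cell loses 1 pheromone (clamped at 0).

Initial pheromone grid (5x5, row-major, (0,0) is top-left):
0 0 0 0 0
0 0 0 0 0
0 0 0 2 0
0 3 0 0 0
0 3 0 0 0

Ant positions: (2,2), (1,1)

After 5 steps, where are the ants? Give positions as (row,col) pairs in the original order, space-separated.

Step 1: ant0:(2,2)->E->(2,3) | ant1:(1,1)->N->(0,1)
  grid max=3 at (2,3)
Step 2: ant0:(2,3)->N->(1,3) | ant1:(0,1)->E->(0,2)
  grid max=2 at (2,3)
Step 3: ant0:(1,3)->S->(2,3) | ant1:(0,2)->E->(0,3)
  grid max=3 at (2,3)
Step 4: ant0:(2,3)->N->(1,3) | ant1:(0,3)->E->(0,4)
  grid max=2 at (2,3)
Step 5: ant0:(1,3)->S->(2,3) | ant1:(0,4)->S->(1,4)
  grid max=3 at (2,3)

(2,3) (1,4)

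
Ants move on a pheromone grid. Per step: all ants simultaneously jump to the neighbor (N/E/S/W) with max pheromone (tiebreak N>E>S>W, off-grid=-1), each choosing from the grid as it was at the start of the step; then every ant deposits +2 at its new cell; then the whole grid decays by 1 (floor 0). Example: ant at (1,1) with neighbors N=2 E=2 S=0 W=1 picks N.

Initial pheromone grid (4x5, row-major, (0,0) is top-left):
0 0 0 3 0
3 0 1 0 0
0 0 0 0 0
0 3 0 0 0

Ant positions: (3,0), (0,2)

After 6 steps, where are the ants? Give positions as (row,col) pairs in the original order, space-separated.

Step 1: ant0:(3,0)->E->(3,1) | ant1:(0,2)->E->(0,3)
  grid max=4 at (0,3)
Step 2: ant0:(3,1)->N->(2,1) | ant1:(0,3)->E->(0,4)
  grid max=3 at (0,3)
Step 3: ant0:(2,1)->S->(3,1) | ant1:(0,4)->W->(0,3)
  grid max=4 at (0,3)
Step 4: ant0:(3,1)->N->(2,1) | ant1:(0,3)->E->(0,4)
  grid max=3 at (0,3)
Step 5: ant0:(2,1)->S->(3,1) | ant1:(0,4)->W->(0,3)
  grid max=4 at (0,3)
Step 6: ant0:(3,1)->N->(2,1) | ant1:(0,3)->E->(0,4)
  grid max=3 at (0,3)

(2,1) (0,4)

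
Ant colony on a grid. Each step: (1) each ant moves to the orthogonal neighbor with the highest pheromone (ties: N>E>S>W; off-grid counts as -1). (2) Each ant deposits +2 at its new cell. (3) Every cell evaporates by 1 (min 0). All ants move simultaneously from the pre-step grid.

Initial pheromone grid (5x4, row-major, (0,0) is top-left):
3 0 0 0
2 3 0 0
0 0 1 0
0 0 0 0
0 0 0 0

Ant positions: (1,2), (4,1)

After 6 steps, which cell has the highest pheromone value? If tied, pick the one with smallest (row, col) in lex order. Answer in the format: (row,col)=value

Step 1: ant0:(1,2)->W->(1,1) | ant1:(4,1)->N->(3,1)
  grid max=4 at (1,1)
Step 2: ant0:(1,1)->W->(1,0) | ant1:(3,1)->N->(2,1)
  grid max=3 at (1,1)
Step 3: ant0:(1,0)->E->(1,1) | ant1:(2,1)->N->(1,1)
  grid max=6 at (1,1)
Step 4: ant0:(1,1)->W->(1,0) | ant1:(1,1)->W->(1,0)
  grid max=5 at (1,1)
Step 5: ant0:(1,0)->E->(1,1) | ant1:(1,0)->E->(1,1)
  grid max=8 at (1,1)
Step 6: ant0:(1,1)->W->(1,0) | ant1:(1,1)->W->(1,0)
  grid max=7 at (1,1)
Final grid:
  0 0 0 0
  6 7 0 0
  0 0 0 0
  0 0 0 0
  0 0 0 0
Max pheromone 7 at (1,1)

Answer: (1,1)=7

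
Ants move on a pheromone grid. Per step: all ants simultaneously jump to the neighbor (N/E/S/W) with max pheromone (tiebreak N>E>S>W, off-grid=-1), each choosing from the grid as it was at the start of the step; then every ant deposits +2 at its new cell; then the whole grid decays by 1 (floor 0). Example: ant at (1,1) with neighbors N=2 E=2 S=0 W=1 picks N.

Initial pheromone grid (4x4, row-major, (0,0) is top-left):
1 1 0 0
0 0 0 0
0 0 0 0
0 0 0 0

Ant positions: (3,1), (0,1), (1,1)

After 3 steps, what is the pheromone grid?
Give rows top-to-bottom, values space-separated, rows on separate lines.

After step 1: ants at (2,1),(0,0),(0,1)
  2 2 0 0
  0 0 0 0
  0 1 0 0
  0 0 0 0
After step 2: ants at (1,1),(0,1),(0,0)
  3 3 0 0
  0 1 0 0
  0 0 0 0
  0 0 0 0
After step 3: ants at (0,1),(0,0),(0,1)
  4 6 0 0
  0 0 0 0
  0 0 0 0
  0 0 0 0

4 6 0 0
0 0 0 0
0 0 0 0
0 0 0 0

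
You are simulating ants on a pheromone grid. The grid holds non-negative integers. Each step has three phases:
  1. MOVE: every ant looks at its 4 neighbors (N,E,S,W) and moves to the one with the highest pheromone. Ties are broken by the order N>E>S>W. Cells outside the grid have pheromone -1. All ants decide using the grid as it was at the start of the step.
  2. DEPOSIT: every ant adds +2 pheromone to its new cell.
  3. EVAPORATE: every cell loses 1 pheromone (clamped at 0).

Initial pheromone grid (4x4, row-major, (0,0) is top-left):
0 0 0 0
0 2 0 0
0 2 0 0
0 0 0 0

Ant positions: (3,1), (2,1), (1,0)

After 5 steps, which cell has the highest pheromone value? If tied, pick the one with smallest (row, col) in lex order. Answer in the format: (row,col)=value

Step 1: ant0:(3,1)->N->(2,1) | ant1:(2,1)->N->(1,1) | ant2:(1,0)->E->(1,1)
  grid max=5 at (1,1)
Step 2: ant0:(2,1)->N->(1,1) | ant1:(1,1)->S->(2,1) | ant2:(1,1)->S->(2,1)
  grid max=6 at (1,1)
Step 3: ant0:(1,1)->S->(2,1) | ant1:(2,1)->N->(1,1) | ant2:(2,1)->N->(1,1)
  grid max=9 at (1,1)
Step 4: ant0:(2,1)->N->(1,1) | ant1:(1,1)->S->(2,1) | ant2:(1,1)->S->(2,1)
  grid max=10 at (1,1)
Step 5: ant0:(1,1)->S->(2,1) | ant1:(2,1)->N->(1,1) | ant2:(2,1)->N->(1,1)
  grid max=13 at (1,1)
Final grid:
  0 0 0 0
  0 13 0 0
  0 11 0 0
  0 0 0 0
Max pheromone 13 at (1,1)

Answer: (1,1)=13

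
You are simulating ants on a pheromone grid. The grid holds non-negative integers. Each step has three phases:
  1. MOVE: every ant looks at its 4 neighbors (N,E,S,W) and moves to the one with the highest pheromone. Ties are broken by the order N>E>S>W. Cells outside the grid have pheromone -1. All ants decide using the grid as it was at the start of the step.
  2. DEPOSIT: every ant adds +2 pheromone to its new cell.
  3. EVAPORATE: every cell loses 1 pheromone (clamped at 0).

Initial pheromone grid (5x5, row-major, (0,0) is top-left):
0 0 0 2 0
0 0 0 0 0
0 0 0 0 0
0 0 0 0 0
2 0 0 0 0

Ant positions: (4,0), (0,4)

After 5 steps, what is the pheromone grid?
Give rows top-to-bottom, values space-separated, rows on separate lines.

After step 1: ants at (3,0),(0,3)
  0 0 0 3 0
  0 0 0 0 0
  0 0 0 0 0
  1 0 0 0 0
  1 0 0 0 0
After step 2: ants at (4,0),(0,4)
  0 0 0 2 1
  0 0 0 0 0
  0 0 0 0 0
  0 0 0 0 0
  2 0 0 0 0
After step 3: ants at (3,0),(0,3)
  0 0 0 3 0
  0 0 0 0 0
  0 0 0 0 0
  1 0 0 0 0
  1 0 0 0 0
After step 4: ants at (4,0),(0,4)
  0 0 0 2 1
  0 0 0 0 0
  0 0 0 0 0
  0 0 0 0 0
  2 0 0 0 0
After step 5: ants at (3,0),(0,3)
  0 0 0 3 0
  0 0 0 0 0
  0 0 0 0 0
  1 0 0 0 0
  1 0 0 0 0

0 0 0 3 0
0 0 0 0 0
0 0 0 0 0
1 0 0 0 0
1 0 0 0 0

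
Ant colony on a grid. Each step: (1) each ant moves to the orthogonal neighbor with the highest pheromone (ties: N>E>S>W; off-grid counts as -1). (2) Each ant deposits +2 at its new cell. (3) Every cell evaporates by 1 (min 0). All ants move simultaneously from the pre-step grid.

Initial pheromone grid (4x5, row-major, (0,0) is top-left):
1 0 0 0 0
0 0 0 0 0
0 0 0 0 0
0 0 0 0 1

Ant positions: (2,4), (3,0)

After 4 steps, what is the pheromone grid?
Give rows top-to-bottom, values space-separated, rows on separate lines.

After step 1: ants at (3,4),(2,0)
  0 0 0 0 0
  0 0 0 0 0
  1 0 0 0 0
  0 0 0 0 2
After step 2: ants at (2,4),(1,0)
  0 0 0 0 0
  1 0 0 0 0
  0 0 0 0 1
  0 0 0 0 1
After step 3: ants at (3,4),(0,0)
  1 0 0 0 0
  0 0 0 0 0
  0 0 0 0 0
  0 0 0 0 2
After step 4: ants at (2,4),(0,1)
  0 1 0 0 0
  0 0 0 0 0
  0 0 0 0 1
  0 0 0 0 1

0 1 0 0 0
0 0 0 0 0
0 0 0 0 1
0 0 0 0 1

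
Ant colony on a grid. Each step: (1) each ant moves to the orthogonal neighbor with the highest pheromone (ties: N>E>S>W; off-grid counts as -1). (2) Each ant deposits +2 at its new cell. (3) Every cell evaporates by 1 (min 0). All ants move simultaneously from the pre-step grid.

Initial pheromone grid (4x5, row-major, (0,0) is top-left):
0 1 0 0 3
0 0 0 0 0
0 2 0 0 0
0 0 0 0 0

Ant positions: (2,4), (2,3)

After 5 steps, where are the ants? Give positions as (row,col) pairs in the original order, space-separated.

Step 1: ant0:(2,4)->N->(1,4) | ant1:(2,3)->N->(1,3)
  grid max=2 at (0,4)
Step 2: ant0:(1,4)->N->(0,4) | ant1:(1,3)->E->(1,4)
  grid max=3 at (0,4)
Step 3: ant0:(0,4)->S->(1,4) | ant1:(1,4)->N->(0,4)
  grid max=4 at (0,4)
Step 4: ant0:(1,4)->N->(0,4) | ant1:(0,4)->S->(1,4)
  grid max=5 at (0,4)
Step 5: ant0:(0,4)->S->(1,4) | ant1:(1,4)->N->(0,4)
  grid max=6 at (0,4)

(1,4) (0,4)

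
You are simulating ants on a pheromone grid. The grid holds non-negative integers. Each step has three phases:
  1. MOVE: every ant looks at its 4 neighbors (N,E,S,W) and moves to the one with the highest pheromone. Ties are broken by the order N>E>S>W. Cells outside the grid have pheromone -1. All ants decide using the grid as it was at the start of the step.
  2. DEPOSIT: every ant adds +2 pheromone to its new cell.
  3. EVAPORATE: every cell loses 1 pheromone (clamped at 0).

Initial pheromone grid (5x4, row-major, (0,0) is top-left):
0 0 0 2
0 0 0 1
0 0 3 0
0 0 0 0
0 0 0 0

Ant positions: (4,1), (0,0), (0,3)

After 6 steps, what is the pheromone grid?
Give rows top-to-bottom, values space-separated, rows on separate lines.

After step 1: ants at (3,1),(0,1),(1,3)
  0 1 0 1
  0 0 0 2
  0 0 2 0
  0 1 0 0
  0 0 0 0
After step 2: ants at (2,1),(0,2),(0,3)
  0 0 1 2
  0 0 0 1
  0 1 1 0
  0 0 0 0
  0 0 0 0
After step 3: ants at (2,2),(0,3),(1,3)
  0 0 0 3
  0 0 0 2
  0 0 2 0
  0 0 0 0
  0 0 0 0
After step 4: ants at (1,2),(1,3),(0,3)
  0 0 0 4
  0 0 1 3
  0 0 1 0
  0 0 0 0
  0 0 0 0
After step 5: ants at (1,3),(0,3),(1,3)
  0 0 0 5
  0 0 0 6
  0 0 0 0
  0 0 0 0
  0 0 0 0
After step 6: ants at (0,3),(1,3),(0,3)
  0 0 0 8
  0 0 0 7
  0 0 0 0
  0 0 0 0
  0 0 0 0

0 0 0 8
0 0 0 7
0 0 0 0
0 0 0 0
0 0 0 0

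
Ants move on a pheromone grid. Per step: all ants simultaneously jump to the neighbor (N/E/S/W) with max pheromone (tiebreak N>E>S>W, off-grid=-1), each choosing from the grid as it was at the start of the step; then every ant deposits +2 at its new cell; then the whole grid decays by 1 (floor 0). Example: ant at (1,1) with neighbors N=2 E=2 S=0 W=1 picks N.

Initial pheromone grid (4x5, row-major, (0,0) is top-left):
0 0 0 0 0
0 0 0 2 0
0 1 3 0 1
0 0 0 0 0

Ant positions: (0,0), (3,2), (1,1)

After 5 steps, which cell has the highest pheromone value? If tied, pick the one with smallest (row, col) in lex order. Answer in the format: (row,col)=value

Answer: (2,2)=8

Derivation:
Step 1: ant0:(0,0)->E->(0,1) | ant1:(3,2)->N->(2,2) | ant2:(1,1)->S->(2,1)
  grid max=4 at (2,2)
Step 2: ant0:(0,1)->E->(0,2) | ant1:(2,2)->W->(2,1) | ant2:(2,1)->E->(2,2)
  grid max=5 at (2,2)
Step 3: ant0:(0,2)->E->(0,3) | ant1:(2,1)->E->(2,2) | ant2:(2,2)->W->(2,1)
  grid max=6 at (2,2)
Step 4: ant0:(0,3)->E->(0,4) | ant1:(2,2)->W->(2,1) | ant2:(2,1)->E->(2,2)
  grid max=7 at (2,2)
Step 5: ant0:(0,4)->S->(1,4) | ant1:(2,1)->E->(2,2) | ant2:(2,2)->W->(2,1)
  grid max=8 at (2,2)
Final grid:
  0 0 0 0 0
  0 0 0 0 1
  0 6 8 0 0
  0 0 0 0 0
Max pheromone 8 at (2,2)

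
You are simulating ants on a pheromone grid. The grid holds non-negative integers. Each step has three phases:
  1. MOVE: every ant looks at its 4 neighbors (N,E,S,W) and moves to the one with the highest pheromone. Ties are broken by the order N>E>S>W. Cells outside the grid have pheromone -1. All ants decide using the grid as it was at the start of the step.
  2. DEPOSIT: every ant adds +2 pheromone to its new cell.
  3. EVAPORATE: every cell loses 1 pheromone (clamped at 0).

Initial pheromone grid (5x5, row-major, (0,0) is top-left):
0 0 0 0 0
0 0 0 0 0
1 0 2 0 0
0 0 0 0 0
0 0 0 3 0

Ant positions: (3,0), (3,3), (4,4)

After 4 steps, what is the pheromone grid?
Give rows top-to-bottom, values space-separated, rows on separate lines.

After step 1: ants at (2,0),(4,3),(4,3)
  0 0 0 0 0
  0 0 0 0 0
  2 0 1 0 0
  0 0 0 0 0
  0 0 0 6 0
After step 2: ants at (1,0),(3,3),(3,3)
  0 0 0 0 0
  1 0 0 0 0
  1 0 0 0 0
  0 0 0 3 0
  0 0 0 5 0
After step 3: ants at (2,0),(4,3),(4,3)
  0 0 0 0 0
  0 0 0 0 0
  2 0 0 0 0
  0 0 0 2 0
  0 0 0 8 0
After step 4: ants at (1,0),(3,3),(3,3)
  0 0 0 0 0
  1 0 0 0 0
  1 0 0 0 0
  0 0 0 5 0
  0 0 0 7 0

0 0 0 0 0
1 0 0 0 0
1 0 0 0 0
0 0 0 5 0
0 0 0 7 0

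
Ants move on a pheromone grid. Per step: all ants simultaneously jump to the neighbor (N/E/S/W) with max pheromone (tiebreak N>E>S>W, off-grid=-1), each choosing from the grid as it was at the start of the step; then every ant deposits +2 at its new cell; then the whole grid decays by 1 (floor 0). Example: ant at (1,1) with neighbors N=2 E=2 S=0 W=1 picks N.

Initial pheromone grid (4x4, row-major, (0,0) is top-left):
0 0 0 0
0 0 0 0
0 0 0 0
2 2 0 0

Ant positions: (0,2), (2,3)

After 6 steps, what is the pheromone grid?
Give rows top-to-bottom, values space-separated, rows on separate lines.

After step 1: ants at (0,3),(1,3)
  0 0 0 1
  0 0 0 1
  0 0 0 0
  1 1 0 0
After step 2: ants at (1,3),(0,3)
  0 0 0 2
  0 0 0 2
  0 0 0 0
  0 0 0 0
After step 3: ants at (0,3),(1,3)
  0 0 0 3
  0 0 0 3
  0 0 0 0
  0 0 0 0
After step 4: ants at (1,3),(0,3)
  0 0 0 4
  0 0 0 4
  0 0 0 0
  0 0 0 0
After step 5: ants at (0,3),(1,3)
  0 0 0 5
  0 0 0 5
  0 0 0 0
  0 0 0 0
After step 6: ants at (1,3),(0,3)
  0 0 0 6
  0 0 0 6
  0 0 0 0
  0 0 0 0

0 0 0 6
0 0 0 6
0 0 0 0
0 0 0 0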